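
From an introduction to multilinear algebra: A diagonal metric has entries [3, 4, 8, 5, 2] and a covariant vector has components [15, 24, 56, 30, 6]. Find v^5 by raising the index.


To raise an index with a diagonal metric: v^i = v_i / g_{ii}.
For index 5: v_5 = 6, g_{55} = 2
v^5 = 6 / 2 = 3

3


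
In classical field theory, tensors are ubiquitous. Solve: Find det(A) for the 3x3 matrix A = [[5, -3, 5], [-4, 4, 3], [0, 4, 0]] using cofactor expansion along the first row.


Expanding along the first row, det(A) = a11*M_11 - a12*M_12 + a13*M_13, where M_1j is the (1,j) minor.
Minor M_11 = 4*0 - 3*4 = -12
Minor M_12 = -4*0 - 3*0 = 0
Minor M_13 = -4*4 - 4*0 = -16
det = 5*(-12) - -3*(0) + 5*(-16)
    = -60 - 0 + -80
    = -140

-140


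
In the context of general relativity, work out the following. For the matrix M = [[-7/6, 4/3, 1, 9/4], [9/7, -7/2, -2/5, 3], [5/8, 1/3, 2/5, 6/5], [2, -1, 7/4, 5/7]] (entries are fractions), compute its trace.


The trace is the sum of diagonal entries.
Diagonal: M[1,1] = -7/6, M[2,2] = -7/2, M[3,3] = 2/5, M[4,4] = 5/7
Tr(M) = -7/6 + -7/2 + 2/5 + 5/7
Computing step by step:
After adding M[1,1]: -7/6
After adding M[2,2]: -14/3
After adding M[3,3]: -64/15
After adding M[4,4]: -373/105
Tr(M) = -373/105

-373/105


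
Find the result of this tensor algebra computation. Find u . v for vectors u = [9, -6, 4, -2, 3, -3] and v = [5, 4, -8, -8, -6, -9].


The inner product u . v = sum of u_i * v_i.
Term-by-term: 9 * 5, -6 * 4, 4 * -8, -2 * -8, 3 * -6, -3 * -9
Products: 45, -24, -32, 16, -18, 27
Sum = 45 + -24 + -32 + 16 + -18 + 27 = 14

14


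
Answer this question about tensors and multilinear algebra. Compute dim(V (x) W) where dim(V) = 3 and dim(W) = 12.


The dimension of a tensor product is the product of dimensions.
dim(V) = 3, dim(W) = 12
dim(V (x) W) = 3 * 12 = 36

36


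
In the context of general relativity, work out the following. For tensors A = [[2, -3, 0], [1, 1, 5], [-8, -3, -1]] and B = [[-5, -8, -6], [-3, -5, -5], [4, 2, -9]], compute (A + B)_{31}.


Tensor addition is component-wise: (A + B)_{ij} = A_{ij} + B_{ij}.
A_{31} = -8
B_{31} = 4
(A + B)_{31} = -8 + 4 = -4

-4


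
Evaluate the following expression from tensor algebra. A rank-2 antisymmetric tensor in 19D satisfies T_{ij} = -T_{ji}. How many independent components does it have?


An antisymmetric rank-2 tensor satisfies A_{ij} = -A_{ji}, so diagonal entries are zero.
The independent components are the upper-triangular entries: C(n, 2) = n(n-1)/2.
n = 19
C(19, 2) = 19 * 18 / 2 = 342 / 2 = 171

171


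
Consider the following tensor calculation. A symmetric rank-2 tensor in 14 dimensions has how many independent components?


A symmetric rank-2 tensor in d dimensions has d(d+1)/2 independent components.
d = 14
d(d+1)/2 = 14 * 15 / 2 = 210 / 2 = 105

105


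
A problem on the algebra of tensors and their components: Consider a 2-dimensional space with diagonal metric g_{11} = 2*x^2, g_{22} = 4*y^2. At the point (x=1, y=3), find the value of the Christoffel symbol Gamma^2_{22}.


For a diagonal metric, Gamma^k_{ij} = (1/2) g^{kk} (dg_{ik}/dx_j + dg_{jk}/dx_i - dg_{ij}/dx_k).
The metric is diagonal, so g_{ab} = 0 for a != b.
At the given point: g_{11} = 2, g_{22} = 36
g^{22} = 1/36
dg_{22}/dx_2 = dg_{22}/dx_2 = 24
dg_{22}/dx_2 = dg_{22}/dx_2 = 24
dg_{22}/dx_2 = dg_{22}/dx_2 = 24
Numerator = 24 + 24 - 24 = 24
Gamma^2_{22} = 24 / (2 * 36) = 1/3

1/3


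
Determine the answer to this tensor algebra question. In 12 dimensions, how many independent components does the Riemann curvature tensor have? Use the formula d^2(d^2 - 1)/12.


The Riemann tensor in d dimensions has d^2(d^2 - 1)/12 independent components.
d = 12, so d^2 = 144
d^2 - 1 = 143
d^2(d^2 - 1) = 144 * 143 = 20592
Divide by 12: 20592 / 12 = 1716

1716


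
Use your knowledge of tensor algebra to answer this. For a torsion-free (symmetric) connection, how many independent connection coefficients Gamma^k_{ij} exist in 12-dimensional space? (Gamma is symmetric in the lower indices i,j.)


Christoffel symbols Gamma^k_{ij} are symmetric in i,j, so there are d * d(d+1)/2 independent symbols.
d = 12
d(d+1)/2 = 12 * 13 / 2 = 78
Total = 12 * 78 = 936

936


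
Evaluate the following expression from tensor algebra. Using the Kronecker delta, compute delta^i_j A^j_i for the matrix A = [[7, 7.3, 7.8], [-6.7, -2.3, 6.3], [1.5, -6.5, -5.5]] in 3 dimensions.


The contraction (trace) of a rank-2 tensor is the sum of its diagonal elements.
Diagonal entries: A[1,1] = 7, A[2,2] = -2.3, A[3,3] = -5.5
Tr(A) = 7 + -2.3 + -5.5 = -0.8

-0.8


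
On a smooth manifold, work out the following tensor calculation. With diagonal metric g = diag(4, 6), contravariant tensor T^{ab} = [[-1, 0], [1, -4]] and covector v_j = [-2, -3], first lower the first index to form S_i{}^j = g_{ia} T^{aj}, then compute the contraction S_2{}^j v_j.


Step 1: lower the first index. For a diagonal metric, g_{ia} T^{aj} = g_{ii} T^{ij} (no sum on i).
g_{22} = 6
S_2{}^1 = 6 * T^{21} = 6 * 1 = 6
S_2{}^2 = 6 * T^{22} = 6 * -4 = -24
Step 2: contract S_2{}^j with v_j.
S_2{}^1 * v_1 = 6 * -2 = -12
S_2{}^2 * v_2 = -24 * -3 = 72
Result = -12 + 72 = 60

60


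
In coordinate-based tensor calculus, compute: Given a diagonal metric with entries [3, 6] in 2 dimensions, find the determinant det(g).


For a diagonal metric, the determinant is the product of diagonal entries.
Diagonal entries: 3, 6
det(g) = 3 * 6 = 18

18


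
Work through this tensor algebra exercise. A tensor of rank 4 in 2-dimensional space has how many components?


The number of components of a rank-r tensor in d dimensions is d^r.
Here d = 2 and r = 4.
2^4 = 16

16


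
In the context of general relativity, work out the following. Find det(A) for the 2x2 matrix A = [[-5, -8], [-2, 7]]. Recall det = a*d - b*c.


For a 2x2 matrix [[a, b], [c, d]], det = a*d - b*c.
a = -5, b = -8, c = -2, d = 7
a*d = -5 * 7 = -35
b*c = -8 * -2 = 16
det = -35 - 16 = -51

-51


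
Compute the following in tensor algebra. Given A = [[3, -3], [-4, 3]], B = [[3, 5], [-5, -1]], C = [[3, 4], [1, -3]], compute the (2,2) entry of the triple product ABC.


(ABC)_{22} = sum_m (AB)_{2m} C_{m2}. First compute row 2 of AB.
(AB)_{21} = -4*3 + 3*-5 = -27
(AB)_{22} = -4*5 + 3*-1 = -23
Now contract with column 2 of C:
(AB)_{21} * C_{12} = -27 * 4 = -108
(AB)_{22} * C_{22} = -23 * -3 = 69
(ABC)_{22} = -108 + 69 = -39

-39


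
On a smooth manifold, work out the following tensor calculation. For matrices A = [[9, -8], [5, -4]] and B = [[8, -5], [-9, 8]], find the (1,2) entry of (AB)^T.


(AB)^T_{ij} = (AB)_{ji} = sum_k A_{jk} B_{ki}.
For i=1, j=2 we need (AB)_{21}:
A_{21} * B_{11} = 5 * 8 = 40
A_{22} * B_{21} = -4 * -9 = 36
Sum = 40 + 36 = 76

76


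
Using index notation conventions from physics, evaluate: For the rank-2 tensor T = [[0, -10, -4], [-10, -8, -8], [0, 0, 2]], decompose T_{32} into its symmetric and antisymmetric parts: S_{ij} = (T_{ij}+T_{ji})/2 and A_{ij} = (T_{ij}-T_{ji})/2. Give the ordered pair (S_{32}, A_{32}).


T_{32} = 0
T_{23} = -8
S_{32} = (0 + -8)/2 = -8/2 = -4
A_{32} = (0 - -8)/2 = 8/2 = 4
Check: S + A = -4 + 4 = 0 = T_{32}.

(-4, 4)


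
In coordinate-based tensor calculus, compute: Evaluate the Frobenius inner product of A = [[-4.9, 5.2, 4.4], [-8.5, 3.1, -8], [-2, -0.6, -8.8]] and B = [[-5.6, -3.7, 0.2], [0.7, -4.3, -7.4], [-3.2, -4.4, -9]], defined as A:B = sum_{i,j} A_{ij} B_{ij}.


A:B = sum over all i,j of A_{ij} * B_{ij}.
Row 1: -4.9*-5.6=27.44, 5.2*-3.7=-19.24, 4.4*0.2=0.88 => row sum = 9.08
Row 2: -8.5*0.7=-5.95, 3.1*-4.3=-13.33, -8*-7.4=59.2 => row sum = 39.92
Row 3: -2*-3.2=6.4, -0.6*-4.4=2.64, -8.8*-9=79.2 => row sum = 88.24
Total = 9.08 + 39.92 + 88.24 = 137.24

137.24


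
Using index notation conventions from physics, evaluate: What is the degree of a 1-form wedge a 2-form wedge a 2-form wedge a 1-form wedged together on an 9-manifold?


The degree of a wedge product is the sum of the degrees of the individual forms.
Degrees: 1, 2, 2, 1
Total degree = 1 + 2 + 2 + 1 = 6

6


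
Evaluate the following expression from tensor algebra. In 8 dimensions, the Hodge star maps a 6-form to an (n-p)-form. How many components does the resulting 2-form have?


The Hodge dual of a p-form on an n-dimensional manifold is an (n-p)-form.
n = 8, p = 6, so dual degree = 8 - 6 = 2
The number of components is C(n, n-p) = C(8, 2) = 28

28


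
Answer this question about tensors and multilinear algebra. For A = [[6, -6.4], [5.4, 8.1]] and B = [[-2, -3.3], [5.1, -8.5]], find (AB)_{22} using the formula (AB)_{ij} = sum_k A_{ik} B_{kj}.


(AB)_{ij} = sum_k A_{ik} B_{kj}.
For i=2, j=2:
A_{21} * B_{12} = 5.4 * -3.3 = -17.82
A_{22} * B_{22} = 8.1 * -8.5 = -68.85
Sum = -17.82 + -68.85 = -86.67

-86.67


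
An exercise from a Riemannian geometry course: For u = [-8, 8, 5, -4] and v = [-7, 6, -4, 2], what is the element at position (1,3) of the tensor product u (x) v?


The outer product entry T_{ij} = u_i * v_j.
We need i=1, j=3.
u_1 = -8, v_3 = -4
T_{1,3} = -8 * -4 = 32

32


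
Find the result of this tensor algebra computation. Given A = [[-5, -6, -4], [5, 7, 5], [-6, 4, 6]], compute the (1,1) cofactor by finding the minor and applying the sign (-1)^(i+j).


To find cofactor C_{11}, delete row 1 and column 1.
The resulting 2x2 submatrix is: [[7, 5], [4, 6]]
Minor M_{11} = 7*6 - 5*4
  = 42 - 20 = 22
Sign = (-1)^(1+1) = (-1)^2 = 1
Cofactor C_{11} = 1 * 22 = 22

22


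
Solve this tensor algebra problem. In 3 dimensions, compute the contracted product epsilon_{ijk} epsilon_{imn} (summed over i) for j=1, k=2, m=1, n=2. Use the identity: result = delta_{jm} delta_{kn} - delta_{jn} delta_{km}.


Using the identity: epsilon_{ijk} epsilon_{imn} = delta_{jm} delta_{kn} - delta_{jn} delta_{km}.
delta_{11} = 1
delta_{22} = 1
delta_{12} = 0
delta_{21} = 0
Result = 1 * 1 - 0 * 0 = 1 - 0 = 1

1


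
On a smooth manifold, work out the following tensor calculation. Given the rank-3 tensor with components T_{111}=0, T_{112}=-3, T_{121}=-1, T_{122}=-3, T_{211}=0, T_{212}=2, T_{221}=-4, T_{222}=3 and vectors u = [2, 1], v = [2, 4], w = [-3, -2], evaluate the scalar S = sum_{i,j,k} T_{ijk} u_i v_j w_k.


S = sum over i,j,k of T_{ijk} u_i v_j w_k. Expanding all 8 terms:
T_{111}*u_1*v_1*w_1 = 0*2*2*-3 = 0  (running total: 0)
T_{112}*u_1*v_1*w_2 = -3*2*2*-2 = 24  (running total: 24)
T_{121}*u_1*v_2*w_1 = -1*2*4*-3 = 24  (running total: 48)
T_{122}*u_1*v_2*w_2 = -3*2*4*-2 = 48  (running total: 96)
T_{211}*u_2*v_1*w_1 = 0*1*2*-3 = 0  (running total: 96)
T_{212}*u_2*v_1*w_2 = 2*1*2*-2 = -8  (running total: 88)
T_{221}*u_2*v_2*w_1 = -4*1*4*-3 = 48  (running total: 136)
T_{222}*u_2*v_2*w_2 = 3*1*4*-2 = -24  (running total: 112)
S = 112

112


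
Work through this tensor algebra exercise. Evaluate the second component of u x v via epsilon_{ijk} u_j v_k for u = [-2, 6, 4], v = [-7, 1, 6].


(u x v)_2 = sum_{j,k} epsilon_{2jk} u_j v_k. Only permutations of (1,2,3) contribute; the two non-zero terms are:
eps_{213} u_1 v_3 = -1 * -2 * 6 = 12
eps_{231} u_3 v_1 = 1 * 4 * -7 = -28
(u x v)_2 = -16

-16


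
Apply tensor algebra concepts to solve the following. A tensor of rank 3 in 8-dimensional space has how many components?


The number of components of a rank-r tensor in d dimensions is d^r.
Here d = 8 and r = 3.
8^3 = 512

512


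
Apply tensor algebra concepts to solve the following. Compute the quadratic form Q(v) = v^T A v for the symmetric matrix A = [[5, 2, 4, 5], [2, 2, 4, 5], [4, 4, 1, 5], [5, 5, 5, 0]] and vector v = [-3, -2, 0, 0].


First compute Av:
(Av)_1 = 5*-3 + 2*-2 + 4*0 + 5*0 = -19
(Av)_2 = 2*-3 + 2*-2 + 4*0 + 5*0 = -10
(Av)_3 = 4*-3 + 4*-2 + 1*0 + 5*0 = -20
(Av)_4 = 5*-3 + 5*-2 + 5*0 + 0*0 = -25
Av = [-19, -10, -20, -25]
Then v^T (Av) = -3*-19 + -2*-10 + 0*-20 + 0*-25
= 57 + 20 + 0 + 0 = 77

77


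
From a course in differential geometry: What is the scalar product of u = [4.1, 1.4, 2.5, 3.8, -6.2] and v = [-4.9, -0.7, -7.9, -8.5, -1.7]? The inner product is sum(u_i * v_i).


The inner product u . v = sum of u_i * v_i.
Term-by-term: 4.1 * -4.9, 1.4 * -0.7, 2.5 * -7.9, 3.8 * -8.5, -6.2 * -1.7
Products: -20.09, -0.98, -19.75, -32.3, 10.54
Sum = -20.09 + -0.98 + -19.75 + -32.3 + 10.54 = -62.58

-62.58


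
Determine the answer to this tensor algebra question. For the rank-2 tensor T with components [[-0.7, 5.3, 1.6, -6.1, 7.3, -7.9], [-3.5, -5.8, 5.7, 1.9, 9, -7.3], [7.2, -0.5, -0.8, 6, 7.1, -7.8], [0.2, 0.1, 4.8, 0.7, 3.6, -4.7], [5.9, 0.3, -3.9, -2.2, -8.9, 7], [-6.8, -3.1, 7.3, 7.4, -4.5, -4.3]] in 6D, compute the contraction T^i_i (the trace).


The contraction (trace) of a rank-2 tensor is the sum of its diagonal elements.
Diagonal entries: A[1,1] = -0.7, A[2,2] = -5.8, A[3,3] = -0.8, A[4,4] = 0.7, A[5,5] = -8.9, A[6,6] = -4.3
Tr(A) = -0.7 + -5.8 + -0.8 + 0.7 + -8.9 + -4.3 = -19.8

-19.8


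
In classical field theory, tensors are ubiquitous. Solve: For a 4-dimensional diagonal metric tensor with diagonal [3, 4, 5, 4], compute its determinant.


For a diagonal metric, the determinant is the product of diagonal entries.
Diagonal entries: 3, 4, 5, 4
det(g) = 3 * 4 * 5 * 4 = 240

240


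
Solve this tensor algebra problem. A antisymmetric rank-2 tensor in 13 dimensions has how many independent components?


A antisymmetric rank-2 tensor in d dimensions has d(d-1)/2 independent components.
d = 13
d(d-1)/2 = 13 * 12 / 2 = 156 / 2 = 78

78


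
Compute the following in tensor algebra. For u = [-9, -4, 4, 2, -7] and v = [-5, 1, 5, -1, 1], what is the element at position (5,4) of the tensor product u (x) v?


The outer product entry T_{ij} = u_i * v_j.
We need i=5, j=4.
u_5 = -7, v_4 = -1
T_{5,4} = -7 * -1 = 7

7


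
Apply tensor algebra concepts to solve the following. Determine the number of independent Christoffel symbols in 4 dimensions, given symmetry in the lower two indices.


Christoffel symbols Gamma^k_{ij} are symmetric in i,j, so there are d * d(d+1)/2 independent symbols.
d = 4
d(d+1)/2 = 4 * 5 / 2 = 10
Total = 4 * 10 = 40

40


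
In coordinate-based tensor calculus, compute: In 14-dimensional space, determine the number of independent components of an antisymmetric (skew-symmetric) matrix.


An antisymmetric rank-2 tensor satisfies A_{ij} = -A_{ji}, so diagonal entries are zero.
The independent components are the upper-triangular entries: C(n, 2) = n(n-1)/2.
n = 14
C(14, 2) = 14 * 13 / 2 = 182 / 2 = 91

91


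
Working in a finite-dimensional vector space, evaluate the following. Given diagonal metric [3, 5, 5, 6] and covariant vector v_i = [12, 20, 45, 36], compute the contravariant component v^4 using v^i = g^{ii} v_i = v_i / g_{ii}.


To raise an index with a diagonal metric: v^i = v_i / g_{ii}.
For index 4: v_4 = 36, g_{44} = 6
v^4 = 36 / 6 = 6

6


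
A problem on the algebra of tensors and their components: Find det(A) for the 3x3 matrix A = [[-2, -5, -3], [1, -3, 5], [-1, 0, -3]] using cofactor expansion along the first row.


Expanding along the first row, det(A) = a11*M_11 - a12*M_12 + a13*M_13, where M_1j is the (1,j) minor.
Minor M_11 = -3*-3 - 5*0 = 9
Minor M_12 = 1*-3 - 5*-1 = 2
Minor M_13 = 1*0 - -3*-1 = -3
det = -2*(9) - -5*(2) + -3*(-3)
    = -18 - -10 + 9
    = 1

1


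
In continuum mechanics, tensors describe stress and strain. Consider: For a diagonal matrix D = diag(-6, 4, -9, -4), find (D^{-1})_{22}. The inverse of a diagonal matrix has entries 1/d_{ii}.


For a diagonal matrix, the inverse has entries (D^{-1})_{ii} = 1/d_{ii}.
The diagonal entries are: d_{11} = -6, d_{22} = 4, d_{33} = -9, d_{44} = -4
We need (D^{-1})_{22} = 1/d_{22} = 1/4 = 1/4

1/4


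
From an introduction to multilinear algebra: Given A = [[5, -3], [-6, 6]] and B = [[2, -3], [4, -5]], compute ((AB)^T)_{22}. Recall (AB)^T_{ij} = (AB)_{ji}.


(AB)^T_{ij} = (AB)_{ji} = sum_k A_{jk} B_{ki}.
For i=2, j=2 we need (AB)_{22}:
A_{21} * B_{12} = -6 * -3 = 18
A_{22} * B_{22} = 6 * -5 = -30
Sum = 18 + -30 = -12

-12


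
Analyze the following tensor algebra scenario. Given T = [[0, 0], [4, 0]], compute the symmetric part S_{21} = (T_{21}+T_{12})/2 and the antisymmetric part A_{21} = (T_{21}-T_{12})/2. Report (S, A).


T_{21} = 4
T_{12} = 0
S_{21} = (4 + 0)/2 = 4/2 = 2
A_{21} = (4 - 0)/2 = 4/2 = 2
Check: S + A = 2 + 2 = 4 = T_{21}.

(2, 2)


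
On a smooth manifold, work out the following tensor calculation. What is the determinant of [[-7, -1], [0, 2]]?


For a 2x2 matrix [[a, b], [c, d]], det = a*d - b*c.
a = -7, b = -1, c = 0, d = 2
a*d = -7 * 2 = -14
b*c = -1 * 0 = 0
det = -14 - 0 = -14

-14


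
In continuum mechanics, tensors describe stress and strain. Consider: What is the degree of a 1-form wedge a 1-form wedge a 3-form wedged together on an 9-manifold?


The degree of a wedge product is the sum of the degrees of the individual forms.
Degrees: 1, 1, 3
Total degree = 1 + 1 + 3 = 5

5


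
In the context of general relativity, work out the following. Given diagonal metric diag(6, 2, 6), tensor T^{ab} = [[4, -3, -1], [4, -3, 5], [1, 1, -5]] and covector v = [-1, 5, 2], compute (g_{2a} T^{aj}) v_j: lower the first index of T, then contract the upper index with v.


Step 1: lower the first index. For a diagonal metric, g_{ia} T^{aj} = g_{ii} T^{ij} (no sum on i).
g_{22} = 2
S_2{}^1 = 2 * T^{21} = 2 * 4 = 8
S_2{}^2 = 2 * T^{22} = 2 * -3 = -6
S_2{}^3 = 2 * T^{23} = 2 * 5 = 10
Step 2: contract S_2{}^j with v_j.
S_2{}^1 * v_1 = 8 * -1 = -8
S_2{}^2 * v_2 = -6 * 5 = -30
S_2{}^3 * v_3 = 10 * 2 = 20
Result = -8 + -30 + 20 = -18

-18


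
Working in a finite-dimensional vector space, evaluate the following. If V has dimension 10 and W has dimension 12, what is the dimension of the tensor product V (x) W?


The dimension of a tensor product is the product of dimensions.
dim(V) = 10, dim(W) = 12
dim(V (x) W) = 10 * 12 = 120

120


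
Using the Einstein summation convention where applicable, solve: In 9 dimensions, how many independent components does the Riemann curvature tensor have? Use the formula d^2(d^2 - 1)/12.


The Riemann tensor in d dimensions has d^2(d^2 - 1)/12 independent components.
d = 9, so d^2 = 81
d^2 - 1 = 80
d^2(d^2 - 1) = 81 * 80 = 6480
Divide by 12: 6480 / 12 = 540

540


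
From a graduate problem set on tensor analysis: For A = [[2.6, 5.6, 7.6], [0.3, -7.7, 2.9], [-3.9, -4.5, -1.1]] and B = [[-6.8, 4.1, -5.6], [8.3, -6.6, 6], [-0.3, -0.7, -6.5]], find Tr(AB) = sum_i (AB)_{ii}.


Tr(AB) = sum_i (AB)_{ii} where (AB)_{ii} = sum_k A_{ik} B_{ki}.
(AB)_{11} = 2.6*-6.8 + 5.6*8.3 + 7.6*-0.3 = 26.52
(AB)_{22} = 0.3*4.1 + -7.7*-6.6 + 2.9*-0.7 = 50.02
(AB)_{33} = -3.9*-5.6 + -4.5*6 + -1.1*-6.5 = 1.99
Tr(AB) = 26.52 + 50.02 + 1.99 = 78.53

78.53


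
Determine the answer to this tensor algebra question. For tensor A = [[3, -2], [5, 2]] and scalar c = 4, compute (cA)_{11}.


Scalar multiplication: (cA)_{ij} = c * A_{ij}.
c = 4
A_{11} = 3
(cA)_{11} = 4 * 3 = 12

12


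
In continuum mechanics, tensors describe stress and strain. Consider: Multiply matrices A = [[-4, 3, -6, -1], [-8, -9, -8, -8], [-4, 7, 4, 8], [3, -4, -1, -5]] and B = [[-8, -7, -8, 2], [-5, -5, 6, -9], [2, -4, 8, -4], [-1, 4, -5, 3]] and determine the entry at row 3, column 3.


(AB)_{ij} = sum_k A_{ik} B_{kj}.
For i=3, j=3:
A_{31} * B_{13} = -4 * -8 = 32
A_{32} * B_{23} = 7 * 6 = 42
A_{33} * B_{33} = 4 * 8 = 32
A_{34} * B_{43} = 8 * -5 = -40
Sum = 32 + 42 + 32 + -40 = 66

66


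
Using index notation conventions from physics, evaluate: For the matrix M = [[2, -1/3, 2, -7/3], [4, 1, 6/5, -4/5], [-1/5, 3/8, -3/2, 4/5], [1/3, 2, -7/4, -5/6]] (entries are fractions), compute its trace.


The trace is the sum of diagonal entries.
Diagonal: M[1,1] = 2, M[2,2] = 1, M[3,3] = -3/2, M[4,4] = -5/6
Tr(M) = 2 + 1 + -3/2 + -5/6
Computing step by step:
After adding M[1,1]: 2
After adding M[2,2]: 3
After adding M[3,3]: 3/2
After adding M[4,4]: 2/3
Tr(M) = 2/3

2/3


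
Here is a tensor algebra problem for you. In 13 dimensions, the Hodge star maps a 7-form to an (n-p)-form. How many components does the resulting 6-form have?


The Hodge dual of a p-form on an n-dimensional manifold is an (n-p)-form.
n = 13, p = 7, so dual degree = 13 - 7 = 6
The number of components is C(n, n-p) = C(13, 6) = 1716

1716


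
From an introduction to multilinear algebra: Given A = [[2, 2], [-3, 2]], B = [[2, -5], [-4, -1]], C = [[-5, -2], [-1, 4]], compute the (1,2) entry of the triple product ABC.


(ABC)_{12} = sum_m (AB)_{1m} C_{m2}. First compute row 1 of AB.
(AB)_{11} = 2*2 + 2*-4 = -4
(AB)_{12} = 2*-5 + 2*-1 = -12
Now contract with column 2 of C:
(AB)_{11} * C_{12} = -4 * -2 = 8
(AB)_{12} * C_{22} = -12 * 4 = -48
(ABC)_{12} = 8 + -48 = -40

-40


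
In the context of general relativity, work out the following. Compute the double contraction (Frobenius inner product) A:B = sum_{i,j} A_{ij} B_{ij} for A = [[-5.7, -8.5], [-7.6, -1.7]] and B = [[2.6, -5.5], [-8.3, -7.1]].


A:B = sum over all i,j of A_{ij} * B_{ij}.
Row 1: -5.7*2.6=-14.82, -8.5*-5.5=46.75 => row sum = 31.93
Row 2: -7.6*-8.3=63.08, -1.7*-7.1=12.07 => row sum = 75.15
Total = 31.93 + 75.15 = 107.08

107.08


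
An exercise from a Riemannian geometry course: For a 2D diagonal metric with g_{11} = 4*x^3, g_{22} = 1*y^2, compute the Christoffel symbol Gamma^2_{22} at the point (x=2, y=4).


For a diagonal metric, Gamma^k_{ij} = (1/2) g^{kk} (dg_{ik}/dx_j + dg_{jk}/dx_i - dg_{ij}/dx_k).
The metric is diagonal, so g_{ab} = 0 for a != b.
At the given point: g_{11} = 32, g_{22} = 16
g^{22} = 1/16
dg_{22}/dx_2 = dg_{22}/dx_2 = 8
dg_{22}/dx_2 = dg_{22}/dx_2 = 8
dg_{22}/dx_2 = dg_{22}/dx_2 = 8
Numerator = 8 + 8 - 8 = 8
Gamma^2_{22} = 8 / (2 * 16) = 1/4

1/4


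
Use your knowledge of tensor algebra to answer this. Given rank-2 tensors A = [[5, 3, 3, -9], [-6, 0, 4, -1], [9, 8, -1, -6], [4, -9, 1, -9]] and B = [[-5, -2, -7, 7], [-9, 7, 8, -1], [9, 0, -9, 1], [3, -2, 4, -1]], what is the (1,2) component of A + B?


Tensor addition is component-wise: (A + B)_{ij} = A_{ij} + B_{ij}.
A_{12} = 3
B_{12} = -2
(A + B)_{12} = 3 + -2 = 1

1


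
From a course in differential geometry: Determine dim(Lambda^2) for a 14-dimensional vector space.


The dimension of the space of p-forms on an n-dimensional space is C(n, p).
n = 14, p = 2
C(14, 2) = 14! / (2! * 12!) = 91

91


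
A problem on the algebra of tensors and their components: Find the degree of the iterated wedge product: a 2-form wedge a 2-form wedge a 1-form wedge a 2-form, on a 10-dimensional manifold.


The degree of a wedge product is the sum of the degrees of the individual forms.
Degrees: 2, 2, 1, 2
Total degree = 2 + 2 + 1 + 2 = 7

7


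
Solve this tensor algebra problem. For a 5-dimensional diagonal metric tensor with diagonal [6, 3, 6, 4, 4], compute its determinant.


For a diagonal metric, the determinant is the product of diagonal entries.
Diagonal entries: 6, 3, 6, 4, 4
det(g) = 6 * 3 * 6 * 4 * 4 = 1728

1728


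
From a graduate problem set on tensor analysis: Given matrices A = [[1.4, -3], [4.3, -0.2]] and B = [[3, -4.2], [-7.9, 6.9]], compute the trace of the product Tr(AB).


Tr(AB) = sum_i (AB)_{ii} where (AB)_{ii} = sum_k A_{ik} B_{ki}.
(AB)_{11} = 1.4*3 + -3*-7.9 = 27.9
(AB)_{22} = 4.3*-4.2 + -0.2*6.9 = -19.44
Tr(AB) = 27.9 + -19.44 = 8.46

8.46


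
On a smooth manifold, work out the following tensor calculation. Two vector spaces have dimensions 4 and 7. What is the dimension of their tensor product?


The dimension of a tensor product is the product of dimensions.
dim(V) = 4, dim(W) = 7
dim(V (x) W) = 4 * 7 = 28

28


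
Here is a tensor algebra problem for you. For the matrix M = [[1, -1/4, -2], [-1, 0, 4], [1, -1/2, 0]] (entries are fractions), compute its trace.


The trace is the sum of diagonal entries.
Diagonal: M[1,1] = 1, M[2,2] = 0, M[3,3] = 0
Tr(M) = 1 + 0 + 0
Computing step by step:
After adding M[1,1]: 1
After adding M[2,2]: 1
After adding M[3,3]: 1
Tr(M) = 1

1


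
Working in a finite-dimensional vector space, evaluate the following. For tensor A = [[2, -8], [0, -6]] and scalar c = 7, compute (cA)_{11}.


Scalar multiplication: (cA)_{ij} = c * A_{ij}.
c = 7
A_{11} = 2
(cA)_{11} = 7 * 2 = 14

14


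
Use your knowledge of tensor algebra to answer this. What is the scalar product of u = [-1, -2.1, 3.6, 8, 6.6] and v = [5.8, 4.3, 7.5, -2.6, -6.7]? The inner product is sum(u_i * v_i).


The inner product u . v = sum of u_i * v_i.
Term-by-term: -1 * 5.8, -2.1 * 4.3, 3.6 * 7.5, 8 * -2.6, 6.6 * -6.7
Products: -5.8, -9.03, 27, -20.8, -44.22
Sum = -5.8 + -9.03 + 27 + -20.8 + -44.22 = -52.85

-52.85


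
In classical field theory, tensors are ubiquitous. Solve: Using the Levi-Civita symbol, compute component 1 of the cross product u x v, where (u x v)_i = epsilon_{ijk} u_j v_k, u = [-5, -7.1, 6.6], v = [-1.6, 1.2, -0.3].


(u x v)_1 = sum_{j,k} epsilon_{1jk} u_j v_k. Only permutations of (1,2,3) contribute; the two non-zero terms are:
eps_{123} u_2 v_3 = 1 * -7.1 * -0.3 = 2.13
eps_{132} u_3 v_2 = -1 * 6.6 * 1.2 = -7.92
(u x v)_1 = -5.79

-5.79


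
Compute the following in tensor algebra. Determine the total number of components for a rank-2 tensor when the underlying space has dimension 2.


The number of components of a rank-r tensor in d dimensions is d^r.
Here d = 2 and r = 2.
2^2 = 4

4


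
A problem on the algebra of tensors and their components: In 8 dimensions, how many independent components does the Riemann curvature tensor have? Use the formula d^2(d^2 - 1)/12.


The Riemann tensor in d dimensions has d^2(d^2 - 1)/12 independent components.
d = 8, so d^2 = 64
d^2 - 1 = 63
d^2(d^2 - 1) = 64 * 63 = 4032
Divide by 12: 4032 / 12 = 336

336


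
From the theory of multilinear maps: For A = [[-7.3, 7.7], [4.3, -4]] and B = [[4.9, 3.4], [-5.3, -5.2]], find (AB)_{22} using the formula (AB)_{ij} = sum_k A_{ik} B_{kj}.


(AB)_{ij} = sum_k A_{ik} B_{kj}.
For i=2, j=2:
A_{21} * B_{12} = 4.3 * 3.4 = 14.62
A_{22} * B_{22} = -4 * -5.2 = 20.8
Sum = 14.62 + 20.8 = 35.42

35.42


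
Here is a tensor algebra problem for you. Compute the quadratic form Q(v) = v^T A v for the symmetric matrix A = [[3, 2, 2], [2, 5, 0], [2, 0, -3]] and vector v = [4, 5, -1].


First compute Av:
(Av)_1 = 3*4 + 2*5 + 2*-1 = 20
(Av)_2 = 2*4 + 5*5 + 0*-1 = 33
(Av)_3 = 2*4 + 0*5 + -3*-1 = 11
Av = [20, 33, 11]
Then v^T (Av) = 4*20 + 5*33 + -1*11
= 80 + 165 + -11 = 234

234


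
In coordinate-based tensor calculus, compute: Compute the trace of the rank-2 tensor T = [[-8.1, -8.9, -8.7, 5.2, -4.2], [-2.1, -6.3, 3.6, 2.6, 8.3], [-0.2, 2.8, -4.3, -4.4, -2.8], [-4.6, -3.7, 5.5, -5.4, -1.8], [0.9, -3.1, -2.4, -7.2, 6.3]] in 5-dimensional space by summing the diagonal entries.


The contraction (trace) of a rank-2 tensor is the sum of its diagonal elements.
Diagonal entries: A[1,1] = -8.1, A[2,2] = -6.3, A[3,3] = -4.3, A[4,4] = -5.4, A[5,5] = 6.3
Tr(A) = -8.1 + -6.3 + -4.3 + -5.4 + 6.3 = -17.8

-17.8


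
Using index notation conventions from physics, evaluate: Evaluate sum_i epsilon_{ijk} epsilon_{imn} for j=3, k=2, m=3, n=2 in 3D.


Using the identity: epsilon_{ijk} epsilon_{imn} = delta_{jm} delta_{kn} - delta_{jn} delta_{km}.
delta_{33} = 1
delta_{22} = 1
delta_{32} = 0
delta_{23} = 0
Result = 1 * 1 - 0 * 0 = 1 - 0 = 1

1


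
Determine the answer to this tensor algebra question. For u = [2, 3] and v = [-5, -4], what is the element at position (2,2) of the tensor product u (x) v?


The outer product entry T_{ij} = u_i * v_j.
We need i=2, j=2.
u_2 = 3, v_2 = -4
T_{2,2} = 3 * -4 = -12

-12


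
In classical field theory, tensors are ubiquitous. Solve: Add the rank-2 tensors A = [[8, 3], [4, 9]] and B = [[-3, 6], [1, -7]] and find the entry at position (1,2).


Tensor addition is component-wise: (A + B)_{ij} = A_{ij} + B_{ij}.
A_{12} = 3
B_{12} = 6
(A + B)_{12} = 3 + 6 = 9

9


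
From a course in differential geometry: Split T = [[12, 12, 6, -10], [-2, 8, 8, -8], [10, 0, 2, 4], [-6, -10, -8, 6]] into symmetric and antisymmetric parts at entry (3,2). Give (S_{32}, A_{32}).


T_{32} = 0
T_{23} = 8
S_{32} = (0 + 8)/2 = 8/2 = 4
A_{32} = (0 - 8)/2 = -8/2 = -4
Check: S + A = 4 + -4 = 0 = T_{32}.

(4, -4)


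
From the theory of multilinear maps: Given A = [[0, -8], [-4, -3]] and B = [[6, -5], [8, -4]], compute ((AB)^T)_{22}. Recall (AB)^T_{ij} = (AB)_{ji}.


(AB)^T_{ij} = (AB)_{ji} = sum_k A_{jk} B_{ki}.
For i=2, j=2 we need (AB)_{22}:
A_{21} * B_{12} = -4 * -5 = 20
A_{22} * B_{22} = -3 * -4 = 12
Sum = 20 + 12 = 32

32


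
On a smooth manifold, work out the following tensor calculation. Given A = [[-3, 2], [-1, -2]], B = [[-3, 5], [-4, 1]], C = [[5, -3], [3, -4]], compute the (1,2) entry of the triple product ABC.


(ABC)_{12} = sum_m (AB)_{1m} C_{m2}. First compute row 1 of AB.
(AB)_{11} = -3*-3 + 2*-4 = 1
(AB)_{12} = -3*5 + 2*1 = -13
Now contract with column 2 of C:
(AB)_{11} * C_{12} = 1 * -3 = -3
(AB)_{12} * C_{22} = -13 * -4 = 52
(ABC)_{12} = -3 + 52 = 49

49


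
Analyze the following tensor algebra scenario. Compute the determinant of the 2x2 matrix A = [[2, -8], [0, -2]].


For a 2x2 matrix [[a, b], [c, d]], det = a*d - b*c.
a = 2, b = -8, c = 0, d = -2
a*d = 2 * -2 = -4
b*c = -8 * 0 = 0
det = -4 - 0 = -4

-4


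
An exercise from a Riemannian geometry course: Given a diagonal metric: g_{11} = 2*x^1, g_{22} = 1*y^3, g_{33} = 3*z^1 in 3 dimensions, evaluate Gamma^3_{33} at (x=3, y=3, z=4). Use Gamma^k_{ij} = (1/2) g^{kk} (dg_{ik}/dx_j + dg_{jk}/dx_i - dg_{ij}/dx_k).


For a diagonal metric, Gamma^k_{ij} = (1/2) g^{kk} (dg_{ik}/dx_j + dg_{jk}/dx_i - dg_{ij}/dx_k).
The metric is diagonal, so g_{ab} = 0 for a != b.
At the given point: g_{11} = 6, g_{22} = 27, g_{33} = 12
g^{33} = 1/12
dg_{33}/dx_3 = dg_{33}/dx_3 = 3
dg_{33}/dx_3 = dg_{33}/dx_3 = 3
dg_{33}/dx_3 = dg_{33}/dx_3 = 3
Numerator = 3 + 3 - 3 = 3
Gamma^3_{33} = 3 / (2 * 12) = 1/8

1/8


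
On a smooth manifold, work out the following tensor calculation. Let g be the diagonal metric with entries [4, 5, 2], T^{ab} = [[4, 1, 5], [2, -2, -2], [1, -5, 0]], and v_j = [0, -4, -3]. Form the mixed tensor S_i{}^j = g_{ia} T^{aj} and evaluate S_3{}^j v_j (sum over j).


Step 1: lower the first index. For a diagonal metric, g_{ia} T^{aj} = g_{ii} T^{ij} (no sum on i).
g_{33} = 2
S_3{}^1 = 2 * T^{31} = 2 * 1 = 2
S_3{}^2 = 2 * T^{32} = 2 * -5 = -10
S_3{}^3 = 2 * T^{33} = 2 * 0 = 0
Step 2: contract S_3{}^j with v_j.
S_3{}^1 * v_1 = 2 * 0 = 0
S_3{}^2 * v_2 = -10 * -4 = 40
S_3{}^3 * v_3 = 0 * -3 = 0
Result = 0 + 40 + 0 = 40

40


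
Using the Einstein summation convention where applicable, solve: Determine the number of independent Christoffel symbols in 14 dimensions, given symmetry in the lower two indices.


Christoffel symbols Gamma^k_{ij} are symmetric in i,j, so there are d * d(d+1)/2 independent symbols.
d = 14
d(d+1)/2 = 14 * 15 / 2 = 105
Total = 14 * 105 = 1470

1470


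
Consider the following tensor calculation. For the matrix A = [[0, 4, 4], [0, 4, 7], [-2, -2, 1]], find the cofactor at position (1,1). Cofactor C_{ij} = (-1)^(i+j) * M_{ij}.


To find cofactor C_{11}, delete row 1 and column 1.
The resulting 2x2 submatrix is: [[4, 7], [-2, 1]]
Minor M_{11} = 4*1 - 7*-2
  = 4 - -14 = 18
Sign = (-1)^(1+1) = (-1)^2 = 1
Cofactor C_{11} = 1 * 18 = 18

18


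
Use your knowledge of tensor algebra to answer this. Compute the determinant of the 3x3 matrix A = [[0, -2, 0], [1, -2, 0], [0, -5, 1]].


Expanding along the first row, det(A) = a11*M_11 - a12*M_12 + a13*M_13, where M_1j is the (1,j) minor.
Minor M_11 = -2*1 - 0*-5 = -2
Minor M_12 = 1*1 - 0*0 = 1
Minor M_13 = 1*-5 - -2*0 = -5
det = 0*(-2) - -2*(1) + 0*(-5)
    = 0 - -2 + 0
    = 2

2


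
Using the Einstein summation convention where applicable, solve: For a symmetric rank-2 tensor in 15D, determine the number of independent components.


A symmetric rank-2 tensor in d dimensions has d(d+1)/2 independent components.
d = 15
d(d+1)/2 = 15 * 16 / 2 = 240 / 2 = 120

120


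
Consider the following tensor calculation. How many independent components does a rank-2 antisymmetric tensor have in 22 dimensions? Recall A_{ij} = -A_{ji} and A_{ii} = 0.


An antisymmetric rank-2 tensor satisfies A_{ij} = -A_{ji}, so diagonal entries are zero.
The independent components are the upper-triangular entries: C(n, 2) = n(n-1)/2.
n = 22
C(22, 2) = 22 * 21 / 2 = 462 / 2 = 231

231


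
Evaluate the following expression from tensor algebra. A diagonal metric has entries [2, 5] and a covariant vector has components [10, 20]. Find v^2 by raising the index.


To raise an index with a diagonal metric: v^i = v_i / g_{ii}.
For index 2: v_2 = 20, g_{22} = 5
v^2 = 20 / 5 = 4

4


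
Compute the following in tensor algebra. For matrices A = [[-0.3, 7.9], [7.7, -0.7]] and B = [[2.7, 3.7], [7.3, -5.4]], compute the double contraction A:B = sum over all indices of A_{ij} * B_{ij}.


A:B = sum over all i,j of A_{ij} * B_{ij}.
Row 1: -0.3*2.7=-0.81, 7.9*3.7=29.23 => row sum = 28.42
Row 2: 7.7*7.3=56.21, -0.7*-5.4=3.78 => row sum = 59.99
Total = 28.42 + 59.99 = 88.41

88.41


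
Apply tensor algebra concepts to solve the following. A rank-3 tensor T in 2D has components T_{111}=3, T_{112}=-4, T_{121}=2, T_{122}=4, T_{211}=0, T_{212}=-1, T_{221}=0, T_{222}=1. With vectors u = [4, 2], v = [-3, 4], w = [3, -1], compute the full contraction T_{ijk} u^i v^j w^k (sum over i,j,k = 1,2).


S = sum over i,j,k of T_{ijk} u_i v_j w_k. Expanding all 8 terms:
T_{111}*u_1*v_1*w_1 = 3*4*-3*3 = -108  (running total: -108)
T_{112}*u_1*v_1*w_2 = -4*4*-3*-1 = -48  (running total: -156)
T_{121}*u_1*v_2*w_1 = 2*4*4*3 = 96  (running total: -60)
T_{122}*u_1*v_2*w_2 = 4*4*4*-1 = -64  (running total: -124)
T_{211}*u_2*v_1*w_1 = 0*2*-3*3 = 0  (running total: -124)
T_{212}*u_2*v_1*w_2 = -1*2*-3*-1 = -6  (running total: -130)
T_{221}*u_2*v_2*w_1 = 0*2*4*3 = 0  (running total: -130)
T_{222}*u_2*v_2*w_2 = 1*2*4*-1 = -8  (running total: -138)
S = -138

-138


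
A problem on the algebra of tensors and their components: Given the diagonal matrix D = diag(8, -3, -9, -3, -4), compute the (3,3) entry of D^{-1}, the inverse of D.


For a diagonal matrix, the inverse has entries (D^{-1})_{ii} = 1/d_{ii}.
The diagonal entries are: d_{11} = 8, d_{22} = -3, d_{33} = -9, d_{44} = -3, d_{55} = -4
We need (D^{-1})_{33} = 1/d_{33} = 1/-9 = -1/9

-1/9


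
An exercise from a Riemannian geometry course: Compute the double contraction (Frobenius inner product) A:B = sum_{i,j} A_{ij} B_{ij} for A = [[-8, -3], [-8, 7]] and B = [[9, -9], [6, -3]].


A:B = sum over all i,j of A_{ij} * B_{ij}.
Row 1: -8*9=-72, -3*-9=27 => row sum = -45
Row 2: -8*6=-48, 7*-3=-21 => row sum = -69
Total = -45 + -69 = -114

-114


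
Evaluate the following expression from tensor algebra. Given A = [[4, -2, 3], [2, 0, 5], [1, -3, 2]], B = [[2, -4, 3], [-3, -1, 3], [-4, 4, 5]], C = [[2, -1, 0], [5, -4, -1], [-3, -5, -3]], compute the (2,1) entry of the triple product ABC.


(ABC)_{21} = sum_m (AB)_{2m} C_{m1}. First compute row 2 of AB.
(AB)_{21} = 2*2 + 0*-3 + 5*-4 = -16
(AB)_{22} = 2*-4 + 0*-1 + 5*4 = 12
(AB)_{23} = 2*3 + 0*3 + 5*5 = 31
Now contract with column 1 of C:
(AB)_{21} * C_{11} = -16 * 2 = -32
(AB)_{22} * C_{21} = 12 * 5 = 60
(AB)_{23} * C_{31} = 31 * -3 = -93
(ABC)_{21} = -32 + 60 + -93 = -65

-65


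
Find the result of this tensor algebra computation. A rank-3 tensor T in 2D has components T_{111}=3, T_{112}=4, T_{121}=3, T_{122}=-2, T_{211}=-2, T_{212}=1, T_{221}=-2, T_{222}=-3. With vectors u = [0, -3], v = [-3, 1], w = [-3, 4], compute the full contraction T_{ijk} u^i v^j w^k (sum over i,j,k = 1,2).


S = sum over i,j,k of T_{ijk} u_i v_j w_k. Expanding all 8 terms:
T_{111}*u_1*v_1*w_1 = 3*0*-3*-3 = 0  (running total: 0)
T_{112}*u_1*v_1*w_2 = 4*0*-3*4 = 0  (running total: 0)
T_{121}*u_1*v_2*w_1 = 3*0*1*-3 = 0  (running total: 0)
T_{122}*u_1*v_2*w_2 = -2*0*1*4 = 0  (running total: 0)
T_{211}*u_2*v_1*w_1 = -2*-3*-3*-3 = 54  (running total: 54)
T_{212}*u_2*v_1*w_2 = 1*-3*-3*4 = 36  (running total: 90)
T_{221}*u_2*v_2*w_1 = -2*-3*1*-3 = -18  (running total: 72)
T_{222}*u_2*v_2*w_2 = -3*-3*1*4 = 36  (running total: 108)
S = 108

108


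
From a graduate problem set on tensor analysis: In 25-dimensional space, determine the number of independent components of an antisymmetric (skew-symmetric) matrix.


An antisymmetric rank-2 tensor satisfies A_{ij} = -A_{ji}, so diagonal entries are zero.
The independent components are the upper-triangular entries: C(n, 2) = n(n-1)/2.
n = 25
C(25, 2) = 25 * 24 / 2 = 600 / 2 = 300

300


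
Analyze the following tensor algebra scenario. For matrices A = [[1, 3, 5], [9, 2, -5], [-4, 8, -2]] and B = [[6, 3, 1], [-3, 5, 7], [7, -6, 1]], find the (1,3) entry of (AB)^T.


(AB)^T_{ij} = (AB)_{ji} = sum_k A_{jk} B_{ki}.
For i=1, j=3 we need (AB)_{31}:
A_{31} * B_{11} = -4 * 6 = -24
A_{32} * B_{21} = 8 * -3 = -24
A_{33} * B_{31} = -2 * 7 = -14
Sum = -24 + -24 + -14 = -62

-62


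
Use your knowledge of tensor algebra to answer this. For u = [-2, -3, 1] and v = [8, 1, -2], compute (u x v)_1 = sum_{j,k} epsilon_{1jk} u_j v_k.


(u x v)_1 = sum_{j,k} epsilon_{1jk} u_j v_k. Only permutations of (1,2,3) contribute; the two non-zero terms are:
eps_{123} u_2 v_3 = 1 * -3 * -2 = 6
eps_{132} u_3 v_2 = -1 * 1 * 1 = -1
(u x v)_1 = 5

5


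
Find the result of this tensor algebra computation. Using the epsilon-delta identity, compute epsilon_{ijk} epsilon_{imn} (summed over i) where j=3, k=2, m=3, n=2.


Using the identity: epsilon_{ijk} epsilon_{imn} = delta_{jm} delta_{kn} - delta_{jn} delta_{km}.
delta_{33} = 1
delta_{22} = 1
delta_{32} = 0
delta_{23} = 0
Result = 1 * 1 - 0 * 0 = 1 - 0 = 1

1


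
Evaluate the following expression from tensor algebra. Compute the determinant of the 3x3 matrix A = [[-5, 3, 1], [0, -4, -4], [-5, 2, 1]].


Expanding along the first row, det(A) = a11*M_11 - a12*M_12 + a13*M_13, where M_1j is the (1,j) minor.
Minor M_11 = -4*1 - -4*2 = 4
Minor M_12 = 0*1 - -4*-5 = -20
Minor M_13 = 0*2 - -4*-5 = -20
det = -5*(4) - 3*(-20) + 1*(-20)
    = -20 - -60 + -20
    = 20

20


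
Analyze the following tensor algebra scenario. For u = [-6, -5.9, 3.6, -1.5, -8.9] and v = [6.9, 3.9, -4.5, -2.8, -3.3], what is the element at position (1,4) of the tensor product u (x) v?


The outer product entry T_{ij} = u_i * v_j.
We need i=1, j=4.
u_1 = -6, v_4 = -2.8
T_{1,4} = -6 * -2.8 = 16.8

16.8


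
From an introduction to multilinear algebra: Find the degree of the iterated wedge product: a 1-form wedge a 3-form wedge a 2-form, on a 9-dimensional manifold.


The degree of a wedge product is the sum of the degrees of the individual forms.
Degrees: 1, 3, 2
Total degree = 1 + 3 + 2 = 6

6


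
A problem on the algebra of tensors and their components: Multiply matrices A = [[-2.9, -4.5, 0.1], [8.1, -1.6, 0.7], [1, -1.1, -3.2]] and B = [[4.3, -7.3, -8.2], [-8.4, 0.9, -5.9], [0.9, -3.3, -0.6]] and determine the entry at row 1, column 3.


(AB)_{ij} = sum_k A_{ik} B_{kj}.
For i=1, j=3:
A_{11} * B_{13} = -2.9 * -8.2 = 23.78
A_{12} * B_{23} = -4.5 * -5.9 = 26.55
A_{13} * B_{33} = 0.1 * -0.6 = -0.06
Sum = 23.78 + 26.55 + -0.06 = 50.27

50.27


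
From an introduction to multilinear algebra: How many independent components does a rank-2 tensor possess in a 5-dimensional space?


The number of components of a rank-r tensor in d dimensions is d^r.
Here d = 5 and r = 2.
5^2 = 25

25


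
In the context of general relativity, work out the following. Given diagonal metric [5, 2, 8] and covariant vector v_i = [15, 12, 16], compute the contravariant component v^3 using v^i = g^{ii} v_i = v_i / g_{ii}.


To raise an index with a diagonal metric: v^i = v_i / g_{ii}.
For index 3: v_3 = 16, g_{33} = 8
v^3 = 16 / 8 = 2

2


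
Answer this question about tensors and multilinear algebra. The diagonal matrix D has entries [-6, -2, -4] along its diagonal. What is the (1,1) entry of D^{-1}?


For a diagonal matrix, the inverse has entries (D^{-1})_{ii} = 1/d_{ii}.
The diagonal entries are: d_{11} = -6, d_{22} = -2, d_{33} = -4
We need (D^{-1})_{11} = 1/d_{11} = 1/-6 = -1/6

-1/6
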